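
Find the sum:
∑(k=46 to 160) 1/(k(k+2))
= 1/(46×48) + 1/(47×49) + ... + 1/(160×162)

Partial fractions: 1/(k(k+2)) = (1/2)[1/k - 1/(k+2)]
Telescoping leaves the first two and last two terms:
= (1/2)[1/46 + 1/47 - 1/161 - 1/162]
= 18775/1225854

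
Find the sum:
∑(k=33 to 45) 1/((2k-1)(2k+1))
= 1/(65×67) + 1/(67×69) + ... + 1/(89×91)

Partial fractions: 1/((2k-1)(2k+1)) = (1/2)[1/(2k-1) - 1/(2k+1)]
The series telescopes:
= (1/2)[1/65 - 1/91]
= 1/455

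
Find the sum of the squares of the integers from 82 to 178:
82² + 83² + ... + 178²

Use ∑_{k=1}^{n} k² = n(n+1)(2n+1)/6, then subtract the first 81 terms.
∑_{k=1}^{178} k² = 178×179×357/6 = 1895789
∑_{k=1}^{81} k² = 81×82×163/6 = 180441
∑_{k=82}^{178} k² = 1895789 - 180441 = 1715348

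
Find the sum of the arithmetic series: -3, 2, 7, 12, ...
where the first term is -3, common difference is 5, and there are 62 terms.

Sₙ = n/2 × (first + last)
Last term = a + (n-1)d = -3 + (62-1)×5 = 302
S_62 = 62/2 × (-3 + 302)
S_62 = 62/2 × 299 = 9269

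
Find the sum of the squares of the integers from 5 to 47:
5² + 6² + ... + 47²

Use ∑_{k=1}^{n} k² = n(n+1)(2n+1)/6, then subtract the first 4 terms.
∑_{k=1}^{47} k² = 47×48×95/6 = 35720
∑_{k=1}^{4} k² = 4×5×9/6 = 30
∑_{k=5}^{47} k² = 35720 - 30 = 35690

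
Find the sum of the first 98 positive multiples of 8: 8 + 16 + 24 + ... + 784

Factor out 8: = 8(1 + 2 + ... + 98) = 8 × n(n+1)/2
= 8 × 98×99/2
= 8 × 4851
= 38808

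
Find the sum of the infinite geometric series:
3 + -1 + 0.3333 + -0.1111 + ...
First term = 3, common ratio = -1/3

For |r| < 1, S = a / (1 - r)
S = 3 / (1 - (-1/3))
S = 3 / (4/3)
S = 9/4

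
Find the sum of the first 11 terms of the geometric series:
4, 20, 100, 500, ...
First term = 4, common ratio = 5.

Sₙ = a(1 - rⁿ) / (1 - r)
S_11 = 4(1 - 5^11) / (1 - 5)
S_11 = 4(1 - 48828125) / (-4)
S_11 = 48828124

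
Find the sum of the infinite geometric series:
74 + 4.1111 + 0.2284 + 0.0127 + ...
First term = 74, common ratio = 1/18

For |r| < 1, S = a / (1 - r)
S = 74 / (1 - (1/18))
S = 74 / (17/18)
S = 1332/17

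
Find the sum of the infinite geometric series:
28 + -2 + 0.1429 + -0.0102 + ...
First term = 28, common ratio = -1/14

For |r| < 1, S = a / (1 - r)
S = 28 / (1 - (-1/14))
S = 28 / (15/14)
S = 392/15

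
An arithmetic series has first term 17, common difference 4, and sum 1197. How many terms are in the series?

Using S = n/2 × [2a + (n-1)d]
1197 = n/2 × [2(17) + (n-1)(4)]
1197 = n/2 × [34 + 4n - 4]
2394 = n × [30 + 4n]
4n² + (30)n - 2394 = 0
Discriminant: Δ = (30)² - 4(4)(-2394) = 900 + 38304 = 39204
√Δ = 198
n = [-(30) + √Δ] / (2·4) = (-30 + 198) / 8 = 168 / 8 = 21
(The negative root is discarded since n must be a positive integer.)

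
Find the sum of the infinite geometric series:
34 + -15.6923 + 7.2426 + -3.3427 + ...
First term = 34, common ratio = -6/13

For |r| < 1, S = a / (1 - r)
S = 34 / (1 - (-6/13))
S = 34 / (19/13)
S = 442/19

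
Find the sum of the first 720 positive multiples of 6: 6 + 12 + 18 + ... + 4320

Factor out 6: = 6(1 + 2 + ... + 720) = 6 × n(n+1)/2
= 6 × 720×721/2
= 6 × 259560
= 1557360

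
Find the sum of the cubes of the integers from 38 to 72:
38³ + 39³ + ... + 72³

Use ∑_{k=1}^{n} k³ = [n(n+1)/2]², then subtract the first 37 terms.
∑_{k=1}^{72} k³ = [72×73/2]² = 2628² = 6906384
∑_{k=1}^{37} k³ = [37×38/2]² = 703² = 494209
∑_{k=38}^{72} k³ = 6906384 - 494209 = 6412175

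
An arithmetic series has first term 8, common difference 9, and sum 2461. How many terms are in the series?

Using S = n/2 × [2a + (n-1)d]
2461 = n/2 × [2(8) + (n-1)(9)]
2461 = n/2 × [16 + 9n - 9]
4922 = n × [7 + 9n]
9n² + (7)n - 4922 = 0
Discriminant: Δ = (7)² - 4(9)(-4922) = 49 + 177192 = 177241
√Δ = 421
n = [-(7) + √Δ] / (2·9) = (-7 + 421) / 18 = 414 / 18 = 23
(The negative root is discarded since n must be a positive integer.)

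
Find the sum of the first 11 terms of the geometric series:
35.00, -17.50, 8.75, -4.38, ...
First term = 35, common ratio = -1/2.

Sₙ = a(1 - rⁿ) / (1 - r)
S_11 = 35(1 - (-1/2)^11) / (1 - (-1/2))
S_11 = 35(1 - (-1/2048)) / (3/2)
S_11 = 23905/1024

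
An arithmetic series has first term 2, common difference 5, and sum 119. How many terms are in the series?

Using S = n/2 × [2a + (n-1)d]
119 = n/2 × [2(2) + (n-1)(5)]
119 = n/2 × [4 + 5n - 5]
238 = n × [-1 + 5n]
5n² + (-1)n - 238 = 0
Discriminant: Δ = (-1)² - 4(5)(-238) = 1 + 4760 = 4761
√Δ = 69
n = [-(-1) + √Δ] / (2·5) = (1 + 69) / 10 = 70 / 10 = 7
(The negative root is discarded since n must be a positive integer.)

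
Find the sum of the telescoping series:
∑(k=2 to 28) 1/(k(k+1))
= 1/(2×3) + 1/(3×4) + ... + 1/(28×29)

Partial fractions: 1/(k(k+1)) = 1/k - 1/(k+1)
The series telescopes:
= (1/2 - 1/3) + (1/3 - 1/4) + ... + (1/28 - 1/29)
= 1/2 - 1/29
= 27/58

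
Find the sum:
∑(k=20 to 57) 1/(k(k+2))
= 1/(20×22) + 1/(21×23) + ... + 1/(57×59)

Partial fractions: 1/(k(k+2)) = (1/2)[1/k - 1/(k+2)]
Telescoping leaves the first two and last two terms:
= (1/2)[1/20 + 1/21 - 1/58 - 1/59]
= 45581/1437240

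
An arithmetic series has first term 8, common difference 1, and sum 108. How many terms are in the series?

Using S = n/2 × [2a + (n-1)d]
108 = n/2 × [2(8) + (n-1)(1)]
108 = n/2 × [16 + 1n - 1]
216 = n × [15 + 1n]
1n² + (15)n - 216 = 0
Discriminant: Δ = (15)² - 4(1)(-216) = 225 + 864 = 1089
√Δ = 33
n = [-(15) + √Δ] / (2·1) = (-15 + 33) / 2 = 18 / 2 = 9
(The negative root is discarded since n must be a positive integer.)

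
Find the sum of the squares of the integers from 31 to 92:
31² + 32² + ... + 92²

Use ∑_{k=1}^{n} k² = n(n+1)(2n+1)/6, then subtract the first 30 terms.
∑_{k=1}^{92} k² = 92×93×185/6 = 263810
∑_{k=1}^{30} k² = 30×31×61/6 = 9455
∑_{k=31}^{92} k² = 263810 - 9455 = 254355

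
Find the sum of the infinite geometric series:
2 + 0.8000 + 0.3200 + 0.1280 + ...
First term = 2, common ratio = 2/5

For |r| < 1, S = a / (1 - r)
S = 2 / (1 - (2/5))
S = 2 / (3/5)
S = 10/3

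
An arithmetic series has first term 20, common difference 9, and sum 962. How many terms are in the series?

Using S = n/2 × [2a + (n-1)d]
962 = n/2 × [2(20) + (n-1)(9)]
962 = n/2 × [40 + 9n - 9]
1924 = n × [31 + 9n]
9n² + (31)n - 1924 = 0
Discriminant: Δ = (31)² - 4(9)(-1924) = 961 + 69264 = 70225
√Δ = 265
n = [-(31) + √Δ] / (2·9) = (-31 + 265) / 18 = 234 / 18 = 13
(The negative root is discarded since n must be a positive integer.)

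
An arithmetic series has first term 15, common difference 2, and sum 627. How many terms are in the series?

Using S = n/2 × [2a + (n-1)d]
627 = n/2 × [2(15) + (n-1)(2)]
627 = n/2 × [30 + 2n - 2]
1254 = n × [28 + 2n]
2n² + (28)n - 1254 = 0
Discriminant: Δ = (28)² - 4(2)(-1254) = 784 + 10032 = 10816
√Δ = 104
n = [-(28) + √Δ] / (2·2) = (-28 + 104) / 4 = 76 / 4 = 19
(The negative root is discarded since n must be a positive integer.)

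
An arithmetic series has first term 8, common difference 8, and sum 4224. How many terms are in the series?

Using S = n/2 × [2a + (n-1)d]
4224 = n/2 × [2(8) + (n-1)(8)]
4224 = n/2 × [16 + 8n - 8]
8448 = n × [8 + 8n]
8n² + (8)n - 8448 = 0
Discriminant: Δ = (8)² - 4(8)(-8448) = 64 + 270336 = 270400
√Δ = 520
n = [-(8) + √Δ] / (2·8) = (-8 + 520) / 16 = 512 / 16 = 32
(The negative root is discarded since n must be a positive integer.)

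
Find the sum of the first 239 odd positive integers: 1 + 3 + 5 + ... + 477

Sum of first n odd numbers = n²
= 239²
= 57121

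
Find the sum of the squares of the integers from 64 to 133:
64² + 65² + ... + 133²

Use ∑_{k=1}^{n} k² = n(n+1)(2n+1)/6, then subtract the first 63 terms.
∑_{k=1}^{133} k² = 133×134×267/6 = 793079
∑_{k=1}^{63} k² = 63×64×127/6 = 85344
∑_{k=64}^{133} k² = 793079 - 85344 = 707735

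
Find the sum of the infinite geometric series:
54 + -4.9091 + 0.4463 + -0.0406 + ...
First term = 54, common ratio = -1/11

For |r| < 1, S = a / (1 - r)
S = 54 / (1 - (-1/11))
S = 54 / (12/11)
S = 99/2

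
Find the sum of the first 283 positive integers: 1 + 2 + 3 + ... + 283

Formula: ∑k = n(n+1)/2
= 283×284/2
= 80372/2
= 40186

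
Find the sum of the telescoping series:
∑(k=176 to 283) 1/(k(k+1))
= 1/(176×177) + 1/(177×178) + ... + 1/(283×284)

Partial fractions: 1/(k(k+1)) = 1/k - 1/(k+1)
The series telescopes:
= (1/176 - 1/177) + (1/177 - 1/178) + ... + (1/283 - 1/284)
= 1/176 - 1/284
= 27/12496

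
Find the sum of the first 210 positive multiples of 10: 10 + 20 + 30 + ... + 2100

Factor out 10: = 10(1 + 2 + ... + 210) = 10 × n(n+1)/2
= 10 × 210×211/2
= 10 × 22155
= 221550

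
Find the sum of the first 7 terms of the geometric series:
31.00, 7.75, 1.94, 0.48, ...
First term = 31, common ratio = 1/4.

Sₙ = a(1 - rⁿ) / (1 - r)
S_7 = 31(1 - (1/4)^7) / (1 - (1/4))
S_7 = 31(1 - (1/16384)) / (3/4)
S_7 = 169291/4096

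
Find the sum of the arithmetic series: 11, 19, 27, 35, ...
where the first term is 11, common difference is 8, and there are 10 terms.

Sₙ = n/2 × (first + last)
Last term = a + (n-1)d = 11 + (10-1)×8 = 83
S_10 = 10/2 × (11 + 83)
S_10 = 10/2 × 94 = 470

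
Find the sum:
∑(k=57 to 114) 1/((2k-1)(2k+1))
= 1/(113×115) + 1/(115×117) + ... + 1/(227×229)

Partial fractions: 1/((2k-1)(2k+1)) = (1/2)[1/(2k-1) - 1/(2k+1)]
The series telescopes:
= (1/2)[1/113 - 1/229]
= 58/25877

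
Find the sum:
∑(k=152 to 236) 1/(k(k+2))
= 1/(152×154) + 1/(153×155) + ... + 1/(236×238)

Partial fractions: 1/(k(k+2)) = (1/2)[1/k - 1/(k+2)]
Telescoping leaves the first two and last two terms:
= (1/2)[1/152 + 1/153 - 1/237 - 1/238]
= 60365/25721136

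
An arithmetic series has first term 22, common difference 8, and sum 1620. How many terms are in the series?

Using S = n/2 × [2a + (n-1)d]
1620 = n/2 × [2(22) + (n-1)(8)]
1620 = n/2 × [44 + 8n - 8]
3240 = n × [36 + 8n]
8n² + (36)n - 3240 = 0
Discriminant: Δ = (36)² - 4(8)(-3240) = 1296 + 103680 = 104976
√Δ = 324
n = [-(36) + √Δ] / (2·8) = (-36 + 324) / 16 = 288 / 16 = 18
(The negative root is discarded since n must be a positive integer.)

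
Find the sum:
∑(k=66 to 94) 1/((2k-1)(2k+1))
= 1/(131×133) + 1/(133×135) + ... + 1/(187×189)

Partial fractions: 1/((2k-1)(2k+1)) = (1/2)[1/(2k-1) - 1/(2k+1)]
The series telescopes:
= (1/2)[1/131 - 1/189]
= 29/24759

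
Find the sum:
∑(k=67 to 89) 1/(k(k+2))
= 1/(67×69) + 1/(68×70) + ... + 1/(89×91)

Partial fractions: 1/(k(k+2)) = (1/2)[1/k - 1/(k+2)]
Telescoping leaves the first two and last two terms:
= (1/2)[1/67 + 1/68 - 1/90 - 1/91]
= 140507/37313640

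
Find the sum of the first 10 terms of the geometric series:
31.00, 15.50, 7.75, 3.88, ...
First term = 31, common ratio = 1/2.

Sₙ = a(1 - rⁿ) / (1 - r)
S_10 = 31(1 - (1/2)^10) / (1 - (1/2))
S_10 = 31(1 - (1/1024)) / (1/2)
S_10 = 31713/512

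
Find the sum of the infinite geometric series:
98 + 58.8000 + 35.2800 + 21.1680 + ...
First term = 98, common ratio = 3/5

For |r| < 1, S = a / (1 - r)
S = 98 / (1 - (3/5))
S = 98 / (2/5)
S = 245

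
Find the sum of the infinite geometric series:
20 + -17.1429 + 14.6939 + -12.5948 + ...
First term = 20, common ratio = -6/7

For |r| < 1, S = a / (1 - r)
S = 20 / (1 - (-6/7))
S = 20 / (13/7)
S = 140/13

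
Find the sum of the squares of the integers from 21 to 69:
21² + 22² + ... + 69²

Use ∑_{k=1}^{n} k² = n(n+1)(2n+1)/6, then subtract the first 20 terms.
∑_{k=1}^{69} k² = 69×70×139/6 = 111895
∑_{k=1}^{20} k² = 20×21×41/6 = 2870
∑_{k=21}^{69} k² = 111895 - 2870 = 109025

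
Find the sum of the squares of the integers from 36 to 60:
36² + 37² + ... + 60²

Use ∑_{k=1}^{n} k² = n(n+1)(2n+1)/6, then subtract the first 35 terms.
∑_{k=1}^{60} k² = 60×61×121/6 = 73810
∑_{k=1}^{35} k² = 35×36×71/6 = 14910
∑_{k=36}^{60} k² = 73810 - 14910 = 58900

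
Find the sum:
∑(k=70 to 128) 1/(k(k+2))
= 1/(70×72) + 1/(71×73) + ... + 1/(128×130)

Partial fractions: 1/(k(k+2)) = (1/2)[1/k - 1/(k+2)]
Telescoping leaves the first two and last two terms:
= (1/2)[1/70 + 1/71 - 1/129 - 1/130]
= 53867/8334690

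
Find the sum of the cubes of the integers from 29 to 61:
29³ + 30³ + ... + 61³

Use ∑_{k=1}^{n} k³ = [n(n+1)/2]², then subtract the first 28 terms.
∑_{k=1}^{61} k³ = [61×62/2]² = 1891² = 3575881
∑_{k=1}^{28} k³ = [28×29/2]² = 406² = 164836
∑_{k=29}^{61} k³ = 3575881 - 164836 = 3411045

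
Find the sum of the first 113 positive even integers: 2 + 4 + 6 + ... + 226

Sum of first n even numbers = n(n+1)
= 113×114
= 12882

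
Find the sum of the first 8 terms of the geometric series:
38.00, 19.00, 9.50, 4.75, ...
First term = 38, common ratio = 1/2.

Sₙ = a(1 - rⁿ) / (1 - r)
S_8 = 38(1 - (1/2)^8) / (1 - (1/2))
S_8 = 38(1 - (1/256)) / (1/2)
S_8 = 4845/64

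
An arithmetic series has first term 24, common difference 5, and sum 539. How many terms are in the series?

Using S = n/2 × [2a + (n-1)d]
539 = n/2 × [2(24) + (n-1)(5)]
539 = n/2 × [48 + 5n - 5]
1078 = n × [43 + 5n]
5n² + (43)n - 1078 = 0
Discriminant: Δ = (43)² - 4(5)(-1078) = 1849 + 21560 = 23409
√Δ = 153
n = [-(43) + √Δ] / (2·5) = (-43 + 153) / 10 = 110 / 10 = 11
(The negative root is discarded since n must be a positive integer.)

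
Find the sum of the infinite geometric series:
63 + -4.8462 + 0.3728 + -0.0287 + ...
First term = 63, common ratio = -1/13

For |r| < 1, S = a / (1 - r)
S = 63 / (1 - (-1/13))
S = 63 / (14/13)
S = 117/2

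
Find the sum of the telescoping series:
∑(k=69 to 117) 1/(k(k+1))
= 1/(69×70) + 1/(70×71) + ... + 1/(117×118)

Partial fractions: 1/(k(k+1)) = 1/k - 1/(k+1)
The series telescopes:
= (1/69 - 1/70) + (1/70 - 1/71) + ... + (1/117 - 1/118)
= 1/69 - 1/118
= 49/8142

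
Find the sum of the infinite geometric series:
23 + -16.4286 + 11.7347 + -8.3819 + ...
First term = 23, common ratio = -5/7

For |r| < 1, S = a / (1 - r)
S = 23 / (1 - (-5/7))
S = 23 / (12/7)
S = 161/12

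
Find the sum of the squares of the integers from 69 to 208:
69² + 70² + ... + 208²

Use ∑_{k=1}^{n} k² = n(n+1)(2n+1)/6, then subtract the first 68 terms.
∑_{k=1}^{208} k² = 208×209×417/6 = 3021304
∑_{k=1}^{68} k² = 68×69×137/6 = 107134
∑_{k=69}^{208} k² = 3021304 - 107134 = 2914170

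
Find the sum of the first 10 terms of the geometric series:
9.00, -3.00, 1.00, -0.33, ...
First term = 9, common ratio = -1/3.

Sₙ = a(1 - rⁿ) / (1 - r)
S_10 = 9(1 - (-1/3)^10) / (1 - (-1/3))
S_10 = 9(1 - (1/59049)) / (4/3)
S_10 = 14762/2187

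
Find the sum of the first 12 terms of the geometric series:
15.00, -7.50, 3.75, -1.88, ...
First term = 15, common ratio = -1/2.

Sₙ = a(1 - rⁿ) / (1 - r)
S_12 = 15(1 - (-1/2)^12) / (1 - (-1/2))
S_12 = 15(1 - (1/4096)) / (3/2)
S_12 = 20475/2048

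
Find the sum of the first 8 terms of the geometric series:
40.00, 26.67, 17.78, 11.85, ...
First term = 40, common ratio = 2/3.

Sₙ = a(1 - rⁿ) / (1 - r)
S_8 = 40(1 - (2/3)^8) / (1 - (2/3))
S_8 = 40(1 - (256/6561)) / (1/3)
S_8 = 252200/2187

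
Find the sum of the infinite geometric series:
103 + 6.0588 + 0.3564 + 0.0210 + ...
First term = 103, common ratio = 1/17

For |r| < 1, S = a / (1 - r)
S = 103 / (1 - (1/17))
S = 103 / (16/17)
S = 1751/16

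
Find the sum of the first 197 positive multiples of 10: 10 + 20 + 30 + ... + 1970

Factor out 10: = 10(1 + 2 + ... + 197) = 10 × n(n+1)/2
= 10 × 197×198/2
= 10 × 19503
= 195030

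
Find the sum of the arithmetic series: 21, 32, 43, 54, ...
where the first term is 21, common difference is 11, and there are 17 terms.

Sₙ = n/2 × (first + last)
Last term = a + (n-1)d = 21 + (17-1)×11 = 197
S_17 = 17/2 × (21 + 197)
S_17 = 17/2 × 218 = 1853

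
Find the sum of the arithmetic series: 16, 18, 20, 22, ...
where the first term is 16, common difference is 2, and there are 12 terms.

Sₙ = n/2 × (first + last)
Last term = a + (n-1)d = 16 + (12-1)×2 = 38
S_12 = 12/2 × (16 + 38)
S_12 = 12/2 × 54 = 324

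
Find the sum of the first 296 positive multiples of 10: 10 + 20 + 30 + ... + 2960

Factor out 10: = 10(1 + 2 + ... + 296) = 10 × n(n+1)/2
= 10 × 296×297/2
= 10 × 43956
= 439560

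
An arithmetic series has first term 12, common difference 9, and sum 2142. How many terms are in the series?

Using S = n/2 × [2a + (n-1)d]
2142 = n/2 × [2(12) + (n-1)(9)]
2142 = n/2 × [24 + 9n - 9]
4284 = n × [15 + 9n]
9n² + (15)n - 4284 = 0
Discriminant: Δ = (15)² - 4(9)(-4284) = 225 + 154224 = 154449
√Δ = 393
n = [-(15) + √Δ] / (2·9) = (-15 + 393) / 18 = 378 / 18 = 21
(The negative root is discarded since n must be a positive integer.)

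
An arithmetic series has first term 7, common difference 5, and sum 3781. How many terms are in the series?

Using S = n/2 × [2a + (n-1)d]
3781 = n/2 × [2(7) + (n-1)(5)]
3781 = n/2 × [14 + 5n - 5]
7562 = n × [9 + 5n]
5n² + (9)n - 7562 = 0
Discriminant: Δ = (9)² - 4(5)(-7562) = 81 + 151240 = 151321
√Δ = 389
n = [-(9) + √Δ] / (2·5) = (-9 + 389) / 10 = 380 / 10 = 38
(The negative root is discarded since n must be a positive integer.)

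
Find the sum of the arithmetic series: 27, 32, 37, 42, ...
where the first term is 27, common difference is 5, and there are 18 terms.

Sₙ = n/2 × (first + last)
Last term = a + (n-1)d = 27 + (18-1)×5 = 112
S_18 = 18/2 × (27 + 112)
S_18 = 18/2 × 139 = 1251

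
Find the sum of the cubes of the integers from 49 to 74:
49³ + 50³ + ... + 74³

Use ∑_{k=1}^{n} k³ = [n(n+1)/2]², then subtract the first 48 terms.
∑_{k=1}^{74} k³ = [74×75/2]² = 2775² = 7700625
∑_{k=1}^{48} k³ = [48×49/2]² = 1176² = 1382976
∑_{k=49}^{74} k³ = 7700625 - 1382976 = 6317649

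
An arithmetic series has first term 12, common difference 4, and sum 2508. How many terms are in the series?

Using S = n/2 × [2a + (n-1)d]
2508 = n/2 × [2(12) + (n-1)(4)]
2508 = n/2 × [24 + 4n - 4]
5016 = n × [20 + 4n]
4n² + (20)n - 5016 = 0
Discriminant: Δ = (20)² - 4(4)(-5016) = 400 + 80256 = 80656
√Δ = 284
n = [-(20) + √Δ] / (2·4) = (-20 + 284) / 8 = 264 / 8 = 33
(The negative root is discarded since n must be a positive integer.)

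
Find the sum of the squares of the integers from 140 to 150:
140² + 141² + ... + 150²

Use ∑_{k=1}^{n} k² = n(n+1)(2n+1)/6, then subtract the first 139 terms.
∑_{k=1}^{150} k² = 150×151×301/6 = 1136275
∑_{k=1}^{139} k² = 139×140×279/6 = 904890
∑_{k=140}^{150} k² = 1136275 - 904890 = 231385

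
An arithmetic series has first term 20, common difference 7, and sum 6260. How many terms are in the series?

Using S = n/2 × [2a + (n-1)d]
6260 = n/2 × [2(20) + (n-1)(7)]
6260 = n/2 × [40 + 7n - 7]
12520 = n × [33 + 7n]
7n² + (33)n - 12520 = 0
Discriminant: Δ = (33)² - 4(7)(-12520) = 1089 + 350560 = 351649
√Δ = 593
n = [-(33) + √Δ] / (2·7) = (-33 + 593) / 14 = 560 / 14 = 40
(The negative root is discarded since n must be a positive integer.)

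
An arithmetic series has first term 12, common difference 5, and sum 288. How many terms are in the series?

Using S = n/2 × [2a + (n-1)d]
288 = n/2 × [2(12) + (n-1)(5)]
288 = n/2 × [24 + 5n - 5]
576 = n × [19 + 5n]
5n² + (19)n - 576 = 0
Discriminant: Δ = (19)² - 4(5)(-576) = 361 + 11520 = 11881
√Δ = 109
n = [-(19) + √Δ] / (2·5) = (-19 + 109) / 10 = 90 / 10 = 9
(The negative root is discarded since n must be a positive integer.)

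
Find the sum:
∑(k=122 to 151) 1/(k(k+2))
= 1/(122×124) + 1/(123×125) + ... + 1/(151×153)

Partial fractions: 1/(k(k+2)) = (1/2)[1/k - 1/(k+2)]
Telescoping leaves the first two and last two terms:
= (1/2)[1/122 + 1/123 - 1/152 - 1/153]
= 186815/116326512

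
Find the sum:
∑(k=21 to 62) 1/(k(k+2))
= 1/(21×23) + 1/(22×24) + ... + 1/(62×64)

Partial fractions: 1/(k(k+2)) = (1/2)[1/k - 1/(k+2)]
Telescoping leaves the first two and last two terms:
= (1/2)[1/21 + 1/22 - 1/63 - 1/64]
= 2731/88704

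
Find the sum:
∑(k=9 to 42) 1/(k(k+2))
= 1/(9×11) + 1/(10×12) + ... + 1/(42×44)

Partial fractions: 1/(k(k+2)) = (1/2)[1/k - 1/(k+2)]
Telescoping leaves the first two and last two terms:
= (1/2)[1/9 + 1/10 - 1/43 - 1/44]
= 14059/170280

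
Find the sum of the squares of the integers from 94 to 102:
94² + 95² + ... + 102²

Use ∑_{k=1}^{n} k² = n(n+1)(2n+1)/6, then subtract the first 93 terms.
∑_{k=1}^{102} k² = 102×103×205/6 = 358955
∑_{k=1}^{93} k² = 93×94×187/6 = 272459
∑_{k=94}^{102} k² = 358955 - 272459 = 86496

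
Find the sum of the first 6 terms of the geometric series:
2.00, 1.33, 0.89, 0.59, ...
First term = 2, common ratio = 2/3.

Sₙ = a(1 - rⁿ) / (1 - r)
S_6 = 2(1 - (2/3)^6) / (1 - (2/3))
S_6 = 2(1 - (64/729)) / (1/3)
S_6 = 1330/243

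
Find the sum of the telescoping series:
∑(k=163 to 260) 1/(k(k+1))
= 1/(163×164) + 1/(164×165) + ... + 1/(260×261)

Partial fractions: 1/(k(k+1)) = 1/k - 1/(k+1)
The series telescopes:
= (1/163 - 1/164) + (1/164 - 1/165) + ... + (1/260 - 1/261)
= 1/163 - 1/261
= 98/42543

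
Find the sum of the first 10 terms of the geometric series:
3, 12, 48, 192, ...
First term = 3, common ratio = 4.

Sₙ = a(1 - rⁿ) / (1 - r)
S_10 = 3(1 - 4^10) / (1 - 4)
S_10 = 3(1 - 1048576) / (-3)
S_10 = 1048575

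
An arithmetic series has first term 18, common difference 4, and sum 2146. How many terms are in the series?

Using S = n/2 × [2a + (n-1)d]
2146 = n/2 × [2(18) + (n-1)(4)]
2146 = n/2 × [36 + 4n - 4]
4292 = n × [32 + 4n]
4n² + (32)n - 4292 = 0
Discriminant: Δ = (32)² - 4(4)(-4292) = 1024 + 68672 = 69696
√Δ = 264
n = [-(32) + √Δ] / (2·4) = (-32 + 264) / 8 = 232 / 8 = 29
(The negative root is discarded since n must be a positive integer.)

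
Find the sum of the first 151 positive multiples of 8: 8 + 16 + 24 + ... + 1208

Factor out 8: = 8(1 + 2 + ... + 151) = 8 × n(n+1)/2
= 8 × 151×152/2
= 8 × 11476
= 91808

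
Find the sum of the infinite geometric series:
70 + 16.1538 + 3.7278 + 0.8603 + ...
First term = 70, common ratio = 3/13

For |r| < 1, S = a / (1 - r)
S = 70 / (1 - (3/13))
S = 70 / (10/13)
S = 91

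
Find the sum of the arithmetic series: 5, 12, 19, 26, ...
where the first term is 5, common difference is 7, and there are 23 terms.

Sₙ = n/2 × (first + last)
Last term = a + (n-1)d = 5 + (23-1)×7 = 159
S_23 = 23/2 × (5 + 159)
S_23 = 23/2 × 164 = 1886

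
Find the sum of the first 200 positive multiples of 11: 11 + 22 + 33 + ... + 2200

Factor out 11: = 11(1 + 2 + ... + 200) = 11 × n(n+1)/2
= 11 × 200×201/2
= 11 × 20100
= 221100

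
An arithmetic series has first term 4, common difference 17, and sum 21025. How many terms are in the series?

Using S = n/2 × [2a + (n-1)d]
21025 = n/2 × [2(4) + (n-1)(17)]
21025 = n/2 × [8 + 17n - 17]
42050 = n × [-9 + 17n]
17n² + (-9)n - 42050 = 0
Discriminant: Δ = (-9)² - 4(17)(-42050) = 81 + 2859400 = 2859481
√Δ = 1691
n = [-(-9) + √Δ] / (2·17) = (9 + 1691) / 34 = 1700 / 34 = 50
(The negative root is discarded since n must be a positive integer.)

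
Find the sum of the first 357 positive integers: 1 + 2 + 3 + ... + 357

Formula: ∑k = n(n+1)/2
= 357×358/2
= 127806/2
= 63903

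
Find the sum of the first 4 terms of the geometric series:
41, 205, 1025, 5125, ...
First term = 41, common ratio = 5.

Sₙ = a(1 - rⁿ) / (1 - r)
S_4 = 41(1 - 5^4) / (1 - 5)
S_4 = 41(1 - 625) / (-4)
S_4 = 6396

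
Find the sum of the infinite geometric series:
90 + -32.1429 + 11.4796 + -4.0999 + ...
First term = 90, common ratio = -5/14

For |r| < 1, S = a / (1 - r)
S = 90 / (1 - (-5/14))
S = 90 / (19/14)
S = 1260/19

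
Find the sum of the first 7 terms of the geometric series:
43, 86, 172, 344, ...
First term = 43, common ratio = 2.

Sₙ = a(1 - rⁿ) / (1 - r)
S_7 = 43(1 - 2^7) / (1 - 2)
S_7 = 43(1 - 128) / (-1)
S_7 = 5461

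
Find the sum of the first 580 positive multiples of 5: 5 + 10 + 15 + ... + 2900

Factor out 5: = 5(1 + 2 + ... + 580) = 5 × n(n+1)/2
= 5 × 580×581/2
= 5 × 168490
= 842450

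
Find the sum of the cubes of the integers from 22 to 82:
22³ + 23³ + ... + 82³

Use ∑_{k=1}^{n} k³ = [n(n+1)/2]², then subtract the first 21 terms.
∑_{k=1}^{82} k³ = [82×83/2]² = 3403² = 11580409
∑_{k=1}^{21} k³ = [21×22/2]² = 231² = 53361
∑_{k=22}^{82} k³ = 11580409 - 53361 = 11527048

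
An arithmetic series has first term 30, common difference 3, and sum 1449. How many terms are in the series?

Using S = n/2 × [2a + (n-1)d]
1449 = n/2 × [2(30) + (n-1)(3)]
1449 = n/2 × [60 + 3n - 3]
2898 = n × [57 + 3n]
3n² + (57)n - 2898 = 0
Discriminant: Δ = (57)² - 4(3)(-2898) = 3249 + 34776 = 38025
√Δ = 195
n = [-(57) + √Δ] / (2·3) = (-57 + 195) / 6 = 138 / 6 = 23
(The negative root is discarded since n must be a positive integer.)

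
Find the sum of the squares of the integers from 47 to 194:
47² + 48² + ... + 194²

Use ∑_{k=1}^{n} k² = n(n+1)(2n+1)/6, then subtract the first 46 terms.
∑_{k=1}^{194} k² = 194×195×389/6 = 2452645
∑_{k=1}^{46} k² = 46×47×93/6 = 33511
∑_{k=47}^{194} k² = 2452645 - 33511 = 2419134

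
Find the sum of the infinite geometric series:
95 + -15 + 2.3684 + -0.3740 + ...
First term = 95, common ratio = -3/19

For |r| < 1, S = a / (1 - r)
S = 95 / (1 - (-3/19))
S = 95 / (22/19)
S = 1805/22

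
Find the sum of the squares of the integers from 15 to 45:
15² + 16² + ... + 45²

Use ∑_{k=1}^{n} k² = n(n+1)(2n+1)/6, then subtract the first 14 terms.
∑_{k=1}^{45} k² = 45×46×91/6 = 31395
∑_{k=1}^{14} k² = 14×15×29/6 = 1015
∑_{k=15}^{45} k² = 31395 - 1015 = 30380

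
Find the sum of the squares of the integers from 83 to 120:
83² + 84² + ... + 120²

Use ∑_{k=1}^{n} k² = n(n+1)(2n+1)/6, then subtract the first 82 terms.
∑_{k=1}^{120} k² = 120×121×241/6 = 583220
∑_{k=1}^{82} k² = 82×83×165/6 = 187165
∑_{k=83}^{120} k² = 583220 - 187165 = 396055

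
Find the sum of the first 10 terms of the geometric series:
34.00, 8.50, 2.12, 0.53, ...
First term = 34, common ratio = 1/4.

Sₙ = a(1 - rⁿ) / (1 - r)
S_10 = 34(1 - (1/4)^10) / (1 - (1/4))
S_10 = 34(1 - (1/1048576)) / (3/4)
S_10 = 5941925/131072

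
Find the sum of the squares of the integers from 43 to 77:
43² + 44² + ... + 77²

Use ∑_{k=1}^{n} k² = n(n+1)(2n+1)/6, then subtract the first 42 terms.
∑_{k=1}^{77} k² = 77×78×155/6 = 155155
∑_{k=1}^{42} k² = 42×43×85/6 = 25585
∑_{k=43}^{77} k² = 155155 - 25585 = 129570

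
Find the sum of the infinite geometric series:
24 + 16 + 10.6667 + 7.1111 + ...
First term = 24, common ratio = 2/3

For |r| < 1, S = a / (1 - r)
S = 24 / (1 - (2/3))
S = 24 / (1/3)
S = 72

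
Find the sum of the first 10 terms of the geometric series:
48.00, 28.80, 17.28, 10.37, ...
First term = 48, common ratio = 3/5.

Sₙ = a(1 - rⁿ) / (1 - r)
S_10 = 48(1 - (3/5)^10) / (1 - (3/5))
S_10 = 48(1 - (59049/9765625)) / (2/5)
S_10 = 232957824/1953125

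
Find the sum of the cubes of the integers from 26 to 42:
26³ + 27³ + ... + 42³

Use ∑_{k=1}^{n} k³ = [n(n+1)/2]², then subtract the first 25 terms.
∑_{k=1}^{42} k³ = [42×43/2]² = 903² = 815409
∑_{k=1}^{25} k³ = [25×26/2]² = 325² = 105625
∑_{k=26}^{42} k³ = 815409 - 105625 = 709784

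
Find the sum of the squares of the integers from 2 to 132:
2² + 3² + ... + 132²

Use ∑_{k=1}^{n} k² = n(n+1)(2n+1)/6, then subtract the first 1 terms.
∑_{k=1}^{132} k² = 132×133×265/6 = 775390
∑_{k=1}^{1} k² = 1×2×3/6 = 1
∑_{k=2}^{132} k² = 775390 - 1 = 775389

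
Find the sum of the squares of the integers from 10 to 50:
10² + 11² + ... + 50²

Use ∑_{k=1}^{n} k² = n(n+1)(2n+1)/6, then subtract the first 9 terms.
∑_{k=1}^{50} k² = 50×51×101/6 = 42925
∑_{k=1}^{9} k² = 9×10×19/6 = 285
∑_{k=10}^{50} k² = 42925 - 285 = 42640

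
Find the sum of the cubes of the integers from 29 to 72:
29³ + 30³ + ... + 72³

Use ∑_{k=1}^{n} k³ = [n(n+1)/2]², then subtract the first 28 terms.
∑_{k=1}^{72} k³ = [72×73/2]² = 2628² = 6906384
∑_{k=1}^{28} k³ = [28×29/2]² = 406² = 164836
∑_{k=29}^{72} k³ = 6906384 - 164836 = 6741548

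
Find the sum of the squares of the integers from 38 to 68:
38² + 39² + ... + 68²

Use ∑_{k=1}^{n} k² = n(n+1)(2n+1)/6, then subtract the first 37 terms.
∑_{k=1}^{68} k² = 68×69×137/6 = 107134
∑_{k=1}^{37} k² = 37×38×75/6 = 17575
∑_{k=38}^{68} k² = 107134 - 17575 = 89559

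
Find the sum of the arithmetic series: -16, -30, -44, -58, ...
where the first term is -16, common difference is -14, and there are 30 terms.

Sₙ = n/2 × (first + last)
Last term = a + (n-1)d = -16 + (30-1)×(-14) = -422
S_30 = 30/2 × (-16 + (-422))
S_30 = 30/2 × (-438) = -6570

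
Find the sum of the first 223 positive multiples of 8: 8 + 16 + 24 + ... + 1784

Factor out 8: = 8(1 + 2 + ... + 223) = 8 × n(n+1)/2
= 8 × 223×224/2
= 8 × 24976
= 199808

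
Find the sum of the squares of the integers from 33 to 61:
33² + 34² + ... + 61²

Use ∑_{k=1}^{n} k² = n(n+1)(2n+1)/6, then subtract the first 32 terms.
∑_{k=1}^{61} k² = 61×62×123/6 = 77531
∑_{k=1}^{32} k² = 32×33×65/6 = 11440
∑_{k=33}^{61} k² = 77531 - 11440 = 66091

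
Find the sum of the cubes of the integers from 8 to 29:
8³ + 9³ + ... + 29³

Use ∑_{k=1}^{n} k³ = [n(n+1)/2]², then subtract the first 7 terms.
∑_{k=1}^{29} k³ = [29×30/2]² = 435² = 189225
∑_{k=1}^{7} k³ = [7×8/2]² = 28² = 784
∑_{k=8}^{29} k³ = 189225 - 784 = 188441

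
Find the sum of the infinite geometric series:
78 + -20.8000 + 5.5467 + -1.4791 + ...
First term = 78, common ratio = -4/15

For |r| < 1, S = a / (1 - r)
S = 78 / (1 - (-4/15))
S = 78 / (19/15)
S = 1170/19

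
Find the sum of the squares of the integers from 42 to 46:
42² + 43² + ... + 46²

Use ∑_{k=1}^{n} k² = n(n+1)(2n+1)/6, then subtract the first 41 terms.
∑_{k=1}^{46} k² = 46×47×93/6 = 33511
∑_{k=1}^{41} k² = 41×42×83/6 = 23821
∑_{k=42}^{46} k² = 33511 - 23821 = 9690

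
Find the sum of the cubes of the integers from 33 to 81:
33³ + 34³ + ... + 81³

Use ∑_{k=1}^{n} k³ = [n(n+1)/2]², then subtract the first 32 terms.
∑_{k=1}^{81} k³ = [81×82/2]² = 3321² = 11029041
∑_{k=1}^{32} k³ = [32×33/2]² = 528² = 278784
∑_{k=33}^{81} k³ = 11029041 - 278784 = 10750257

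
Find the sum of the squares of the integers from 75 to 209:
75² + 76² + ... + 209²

Use ∑_{k=1}^{n} k² = n(n+1)(2n+1)/6, then subtract the first 74 terms.
∑_{k=1}^{209} k² = 209×210×419/6 = 3064985
∑_{k=1}^{74} k² = 74×75×149/6 = 137825
∑_{k=75}^{209} k² = 3064985 - 137825 = 2927160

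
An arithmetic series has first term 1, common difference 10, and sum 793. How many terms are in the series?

Using S = n/2 × [2a + (n-1)d]
793 = n/2 × [2(1) + (n-1)(10)]
793 = n/2 × [2 + 10n - 10]
1586 = n × [-8 + 10n]
10n² + (-8)n - 1586 = 0
Discriminant: Δ = (-8)² - 4(10)(-1586) = 64 + 63440 = 63504
√Δ = 252
n = [-(-8) + √Δ] / (2·10) = (8 + 252) / 20 = 260 / 20 = 13
(The negative root is discarded since n must be a positive integer.)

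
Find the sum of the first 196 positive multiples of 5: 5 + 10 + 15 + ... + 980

Factor out 5: = 5(1 + 2 + ... + 196) = 5 × n(n+1)/2
= 5 × 196×197/2
= 5 × 19306
= 96530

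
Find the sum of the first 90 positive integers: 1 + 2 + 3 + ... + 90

Formula: ∑k = n(n+1)/2
= 90×91/2
= 8190/2
= 4095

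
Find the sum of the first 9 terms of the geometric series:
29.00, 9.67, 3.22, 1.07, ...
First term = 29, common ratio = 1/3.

Sₙ = a(1 - rⁿ) / (1 - r)
S_9 = 29(1 - (1/3)^9) / (1 - (1/3))
S_9 = 29(1 - (1/19683)) / (2/3)
S_9 = 285389/6561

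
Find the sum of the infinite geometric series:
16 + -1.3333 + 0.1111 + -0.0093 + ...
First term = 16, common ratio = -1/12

For |r| < 1, S = a / (1 - r)
S = 16 / (1 - (-1/12))
S = 16 / (13/12)
S = 192/13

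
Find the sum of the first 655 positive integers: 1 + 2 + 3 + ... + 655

Formula: ∑k = n(n+1)/2
= 655×656/2
= 429680/2
= 214840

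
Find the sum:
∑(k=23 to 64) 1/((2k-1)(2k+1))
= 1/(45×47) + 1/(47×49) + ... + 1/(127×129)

Partial fractions: 1/((2k-1)(2k+1)) = (1/2)[1/(2k-1) - 1/(2k+1)]
The series telescopes:
= (1/2)[1/45 - 1/129]
= 14/1935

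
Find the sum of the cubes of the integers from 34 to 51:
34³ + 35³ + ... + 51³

Use ∑_{k=1}^{n} k³ = [n(n+1)/2]², then subtract the first 33 terms.
∑_{k=1}^{51} k³ = [51×52/2]² = 1326² = 1758276
∑_{k=1}^{33} k³ = [33×34/2]² = 561² = 314721
∑_{k=34}^{51} k³ = 1758276 - 314721 = 1443555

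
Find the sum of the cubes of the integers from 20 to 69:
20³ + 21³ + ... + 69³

Use ∑_{k=1}^{n} k³ = [n(n+1)/2]², then subtract the first 19 terms.
∑_{k=1}^{69} k³ = [69×70/2]² = 2415² = 5832225
∑_{k=1}^{19} k³ = [19×20/2]² = 190² = 36100
∑_{k=20}^{69} k³ = 5832225 - 36100 = 5796125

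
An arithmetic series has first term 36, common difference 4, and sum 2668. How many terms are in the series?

Using S = n/2 × [2a + (n-1)d]
2668 = n/2 × [2(36) + (n-1)(4)]
2668 = n/2 × [72 + 4n - 4]
5336 = n × [68 + 4n]
4n² + (68)n - 5336 = 0
Discriminant: Δ = (68)² - 4(4)(-5336) = 4624 + 85376 = 90000
√Δ = 300
n = [-(68) + √Δ] / (2·4) = (-68 + 300) / 8 = 232 / 8 = 29
(The negative root is discarded since n must be a positive integer.)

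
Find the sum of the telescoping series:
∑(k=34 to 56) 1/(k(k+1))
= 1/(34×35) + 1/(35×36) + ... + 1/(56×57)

Partial fractions: 1/(k(k+1)) = 1/k - 1/(k+1)
The series telescopes:
= (1/34 - 1/35) + (1/35 - 1/36) + ... + (1/56 - 1/57)
= 1/34 - 1/57
= 23/1938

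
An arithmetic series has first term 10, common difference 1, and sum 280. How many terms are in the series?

Using S = n/2 × [2a + (n-1)d]
280 = n/2 × [2(10) + (n-1)(1)]
280 = n/2 × [20 + 1n - 1]
560 = n × [19 + 1n]
1n² + (19)n - 560 = 0
Discriminant: Δ = (19)² - 4(1)(-560) = 361 + 2240 = 2601
√Δ = 51
n = [-(19) + √Δ] / (2·1) = (-19 + 51) / 2 = 32 / 2 = 16
(The negative root is discarded since n must be a positive integer.)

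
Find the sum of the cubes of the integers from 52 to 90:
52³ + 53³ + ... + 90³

Use ∑_{k=1}^{n} k³ = [n(n+1)/2]², then subtract the first 51 terms.
∑_{k=1}^{90} k³ = [90×91/2]² = 4095² = 16769025
∑_{k=1}^{51} k³ = [51×52/2]² = 1326² = 1758276
∑_{k=52}^{90} k³ = 16769025 - 1758276 = 15010749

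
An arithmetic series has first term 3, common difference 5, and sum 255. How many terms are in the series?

Using S = n/2 × [2a + (n-1)d]
255 = n/2 × [2(3) + (n-1)(5)]
255 = n/2 × [6 + 5n - 5]
510 = n × [1 + 5n]
5n² + (1)n - 510 = 0
Discriminant: Δ = (1)² - 4(5)(-510) = 1 + 10200 = 10201
√Δ = 101
n = [-(1) + √Δ] / (2·5) = (-1 + 101) / 10 = 100 / 10 = 10
(The negative root is discarded since n must be a positive integer.)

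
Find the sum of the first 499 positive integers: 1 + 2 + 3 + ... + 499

Formula: ∑k = n(n+1)/2
= 499×500/2
= 249500/2
= 124750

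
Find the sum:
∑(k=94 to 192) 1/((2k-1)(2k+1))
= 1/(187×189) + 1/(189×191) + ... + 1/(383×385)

Partial fractions: 1/((2k-1)(2k+1)) = (1/2)[1/(2k-1) - 1/(2k+1)]
The series telescopes:
= (1/2)[1/187 - 1/385]
= 9/6545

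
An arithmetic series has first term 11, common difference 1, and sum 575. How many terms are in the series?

Using S = n/2 × [2a + (n-1)d]
575 = n/2 × [2(11) + (n-1)(1)]
575 = n/2 × [22 + 1n - 1]
1150 = n × [21 + 1n]
1n² + (21)n - 1150 = 0
Discriminant: Δ = (21)² - 4(1)(-1150) = 441 + 4600 = 5041
√Δ = 71
n = [-(21) + √Δ] / (2·1) = (-21 + 71) / 2 = 50 / 2 = 25
(The negative root is discarded since n must be a positive integer.)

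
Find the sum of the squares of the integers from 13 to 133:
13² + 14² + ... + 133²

Use ∑_{k=1}^{n} k² = n(n+1)(2n+1)/6, then subtract the first 12 terms.
∑_{k=1}^{133} k² = 133×134×267/6 = 793079
∑_{k=1}^{12} k² = 12×13×25/6 = 650
∑_{k=13}^{133} k² = 793079 - 650 = 792429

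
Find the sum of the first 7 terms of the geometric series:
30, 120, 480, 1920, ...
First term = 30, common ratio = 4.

Sₙ = a(1 - rⁿ) / (1 - r)
S_7 = 30(1 - 4^7) / (1 - 4)
S_7 = 30(1 - 16384) / (-3)
S_7 = 163830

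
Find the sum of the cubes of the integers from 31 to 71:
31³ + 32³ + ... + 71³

Use ∑_{k=1}^{n} k³ = [n(n+1)/2]², then subtract the first 30 terms.
∑_{k=1}^{71} k³ = [71×72/2]² = 2556² = 6533136
∑_{k=1}^{30} k³ = [30×31/2]² = 465² = 216225
∑_{k=31}^{71} k³ = 6533136 - 216225 = 6316911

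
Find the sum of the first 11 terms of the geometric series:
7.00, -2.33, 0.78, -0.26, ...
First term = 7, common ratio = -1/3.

Sₙ = a(1 - rⁿ) / (1 - r)
S_11 = 7(1 - (-1/3)^11) / (1 - (-1/3))
S_11 = 7(1 - (-1/177147)) / (4/3)
S_11 = 310009/59049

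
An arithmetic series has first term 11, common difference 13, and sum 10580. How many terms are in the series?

Using S = n/2 × [2a + (n-1)d]
10580 = n/2 × [2(11) + (n-1)(13)]
10580 = n/2 × [22 + 13n - 13]
21160 = n × [9 + 13n]
13n² + (9)n - 21160 = 0
Discriminant: Δ = (9)² - 4(13)(-21160) = 81 + 1100320 = 1100401
√Δ = 1049
n = [-(9) + √Δ] / (2·13) = (-9 + 1049) / 26 = 1040 / 26 = 40
(The negative root is discarded since n must be a positive integer.)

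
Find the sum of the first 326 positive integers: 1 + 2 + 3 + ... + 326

Formula: ∑k = n(n+1)/2
= 326×327/2
= 106602/2
= 53301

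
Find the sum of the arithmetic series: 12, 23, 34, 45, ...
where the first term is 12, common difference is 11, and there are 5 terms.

Sₙ = n/2 × (first + last)
Last term = a + (n-1)d = 12 + (5-1)×11 = 56
S_5 = 5/2 × (12 + 56)
S_5 = 5/2 × 68 = 170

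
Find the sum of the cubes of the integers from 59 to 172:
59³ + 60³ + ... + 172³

Use ∑_{k=1}^{n} k³ = [n(n+1)/2]², then subtract the first 58 terms.
∑_{k=1}^{172} k³ = [172×173/2]² = 14878² = 221354884
∑_{k=1}^{58} k³ = [58×59/2]² = 1711² = 2927521
∑_{k=59}^{172} k³ = 221354884 - 2927521 = 218427363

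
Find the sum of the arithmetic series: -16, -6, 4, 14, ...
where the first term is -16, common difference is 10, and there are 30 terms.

Sₙ = n/2 × (first + last)
Last term = a + (n-1)d = -16 + (30-1)×10 = 274
S_30 = 30/2 × (-16 + 274)
S_30 = 30/2 × 258 = 3870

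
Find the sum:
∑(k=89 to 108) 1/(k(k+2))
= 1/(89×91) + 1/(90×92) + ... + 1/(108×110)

Partial fractions: 1/(k(k+2)) = (1/2)[1/k - 1/(k+2)]
Telescoping leaves the first two and last two terms:
= (1/2)[1/89 + 1/90 - 1/109 - 1/110]
= 19601/9603990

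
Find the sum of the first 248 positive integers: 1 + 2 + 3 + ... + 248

Formula: ∑k = n(n+1)/2
= 248×249/2
= 61752/2
= 30876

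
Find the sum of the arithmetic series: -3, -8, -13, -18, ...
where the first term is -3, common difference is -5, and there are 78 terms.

Sₙ = n/2 × (first + last)
Last term = a + (n-1)d = -3 + (78-1)×(-5) = -388
S_78 = 78/2 × (-3 + (-388))
S_78 = 78/2 × (-391) = -15249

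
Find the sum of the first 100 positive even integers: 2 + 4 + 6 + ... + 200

Sum of first n even numbers = n(n+1)
= 100×101
= 10100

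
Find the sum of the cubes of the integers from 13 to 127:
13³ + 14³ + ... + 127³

Use ∑_{k=1}^{n} k³ = [n(n+1)/2]², then subtract the first 12 terms.
∑_{k=1}^{127} k³ = [127×128/2]² = 8128² = 66064384
∑_{k=1}^{12} k³ = [12×13/2]² = 78² = 6084
∑_{k=13}^{127} k³ = 66064384 - 6084 = 66058300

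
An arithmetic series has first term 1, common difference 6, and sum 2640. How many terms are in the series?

Using S = n/2 × [2a + (n-1)d]
2640 = n/2 × [2(1) + (n-1)(6)]
2640 = n/2 × [2 + 6n - 6]
5280 = n × [-4 + 6n]
6n² + (-4)n - 5280 = 0
Discriminant: Δ = (-4)² - 4(6)(-5280) = 16 + 126720 = 126736
√Δ = 356
n = [-(-4) + √Δ] / (2·6) = (4 + 356) / 12 = 360 / 12 = 30
(The negative root is discarded since n must be a positive integer.)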